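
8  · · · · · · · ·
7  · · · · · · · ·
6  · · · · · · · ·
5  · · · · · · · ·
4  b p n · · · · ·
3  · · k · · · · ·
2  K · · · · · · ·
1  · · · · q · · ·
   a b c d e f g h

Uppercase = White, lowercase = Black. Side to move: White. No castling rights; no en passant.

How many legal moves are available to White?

0

White to move; king on a2.
In check: no.
Legal moves: none.
Count: 0.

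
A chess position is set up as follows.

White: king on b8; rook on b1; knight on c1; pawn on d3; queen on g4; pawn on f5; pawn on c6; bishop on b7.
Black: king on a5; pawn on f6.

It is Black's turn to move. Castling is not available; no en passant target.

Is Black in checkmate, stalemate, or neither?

Black to move; black king on a5.
In check: no.
King squares — a4: attacked by Qg4; b4: attacked by Rb1; b5: attacked by Rb1; a6: attacked by Bb7; b6: attacked by Rb1.
Legal moves for Black: none.
Not in check and no legal moves → stalemate.

stalemate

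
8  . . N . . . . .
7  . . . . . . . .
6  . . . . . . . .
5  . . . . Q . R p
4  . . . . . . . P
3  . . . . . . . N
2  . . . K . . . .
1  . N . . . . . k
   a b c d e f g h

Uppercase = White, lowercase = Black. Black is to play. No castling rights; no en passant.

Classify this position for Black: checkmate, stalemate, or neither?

stalemate

Black to move; black king on h1.
In check: no.
King squares — g1: attacked by Nh3; g2: attacked by Rg5; h2: attacked by Qe5.
Legal moves for Black: none.
Not in check and no legal moves → stalemate.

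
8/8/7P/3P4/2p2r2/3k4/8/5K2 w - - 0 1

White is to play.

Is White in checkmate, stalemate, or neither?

White to move; white king on f1.
In check: yes, from the black rook on f4.
King squares — e1: available; g1: available; e2: attacked by Kd3; f2: attacked by Rf4; g2: available.
Legal moves for White: Kg2, Kg1, Ke1.
White is in check but has 3 legal moves → neither.

neither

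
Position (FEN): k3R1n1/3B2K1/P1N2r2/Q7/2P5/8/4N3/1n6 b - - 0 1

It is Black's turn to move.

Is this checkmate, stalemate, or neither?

Black to move; black king on a8.
In check: yes, from the white rook on e8.
King squares — a7: attacked by Nc6; b7: attacked by Pa6; b8: attacked by Nc6.
Legal moves for Black: none.
In check with no legal moves → checkmate.

checkmate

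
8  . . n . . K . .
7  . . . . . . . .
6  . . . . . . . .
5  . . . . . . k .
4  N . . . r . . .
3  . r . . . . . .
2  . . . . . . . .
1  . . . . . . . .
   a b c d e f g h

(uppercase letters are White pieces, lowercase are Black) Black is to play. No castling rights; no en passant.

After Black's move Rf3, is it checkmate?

no

After Rf3: white king on f8; in check: yes, from the black rook on f3.
White has 2 legal replies: Kg8, Kg7.
In check but a legal move exists → not checkmate.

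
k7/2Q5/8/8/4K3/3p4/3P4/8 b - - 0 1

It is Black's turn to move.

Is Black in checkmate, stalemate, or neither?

stalemate

Black to move; black king on a8.
In check: no.
King squares — a7: attacked by Qc7; b7: attacked by Qc7; b8: attacked by Qc7.
Legal moves for Black: none.
Not in check and no legal moves → stalemate.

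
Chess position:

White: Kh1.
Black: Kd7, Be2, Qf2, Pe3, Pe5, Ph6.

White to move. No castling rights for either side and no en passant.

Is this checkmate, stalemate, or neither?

White to move; white king on h1.
In check: no.
King squares — g1: attacked by Qf2; g2: attacked by Qf2; h2: attacked by Qf2.
Legal moves for White: none.
Not in check and no legal moves → stalemate.

stalemate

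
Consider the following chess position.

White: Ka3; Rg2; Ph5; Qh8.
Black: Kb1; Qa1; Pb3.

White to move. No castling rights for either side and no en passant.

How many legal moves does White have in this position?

4

White to move; king on a3.
In check: yes, from the black queen on a1.
Legal moves: Kb4, Kxb3, Qxa1+, Ra2.
Count: 4.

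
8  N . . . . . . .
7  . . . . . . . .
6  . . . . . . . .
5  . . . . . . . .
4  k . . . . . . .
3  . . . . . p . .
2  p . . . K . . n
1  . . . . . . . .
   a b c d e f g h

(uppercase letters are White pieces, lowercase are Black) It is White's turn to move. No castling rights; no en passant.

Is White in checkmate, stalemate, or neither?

neither

White to move; white king on e2.
In check: yes, from the black pawn on f3.
Legal moves for White: Ke3, Kd3, Kf2, Kd2, Ke1, Kd1.
White is in check but has 6 legal moves → neither.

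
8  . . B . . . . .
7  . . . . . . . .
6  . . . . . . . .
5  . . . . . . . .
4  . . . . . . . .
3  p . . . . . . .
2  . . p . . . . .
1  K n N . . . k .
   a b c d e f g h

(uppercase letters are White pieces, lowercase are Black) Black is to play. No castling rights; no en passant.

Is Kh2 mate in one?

After Kh2: white king on a1; in check: no.
White is not in check, so this cannot be checkmate.

no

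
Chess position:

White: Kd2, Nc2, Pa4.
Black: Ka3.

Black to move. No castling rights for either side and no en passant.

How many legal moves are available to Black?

4

Black to move; king on a3.
In check: yes, from the white knight on c2.
Legal moves: Kxa4, Kb3, Kb2, Ka2.
Count: 4.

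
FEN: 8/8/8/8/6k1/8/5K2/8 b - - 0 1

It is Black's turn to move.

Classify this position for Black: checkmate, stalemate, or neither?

neither

Black to move; black king on g4.
In check: no.
Legal moves for Black: Kh5, Kg5, Kf5, Kh4, Kf4, Kh3.
Black has 6 legal moves and is not in check → neither.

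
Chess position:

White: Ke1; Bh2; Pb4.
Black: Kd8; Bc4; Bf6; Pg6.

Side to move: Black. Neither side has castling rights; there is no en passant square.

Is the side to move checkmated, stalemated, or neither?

neither

Black to move; black king on d8.
In check: no.
Legal moves for Black include: Ke8, Kc8, Ke7, Kd7, Bh8, Bg7, Be7, Bg5, Be5, Bh4+, Bd4, Bc3+, Bb2, Ba1, Bg8, Bf7, Be6, Ba6, ... (list truncated; more exist).
Black has legal moves and is not in check → neither.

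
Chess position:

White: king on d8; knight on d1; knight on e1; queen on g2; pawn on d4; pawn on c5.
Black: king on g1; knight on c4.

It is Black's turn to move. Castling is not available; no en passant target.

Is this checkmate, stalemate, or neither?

checkmate

Black to move; black king on g1.
In check: yes, from the white queen on g2.
King squares — f1: attacked by Qg2; h1: attacked by Qg2; f2: attacked by Nd1; g2: attacked by Ne1; h2: attacked by Qg2.
Legal moves for Black: none.
In check with no legal moves → checkmate.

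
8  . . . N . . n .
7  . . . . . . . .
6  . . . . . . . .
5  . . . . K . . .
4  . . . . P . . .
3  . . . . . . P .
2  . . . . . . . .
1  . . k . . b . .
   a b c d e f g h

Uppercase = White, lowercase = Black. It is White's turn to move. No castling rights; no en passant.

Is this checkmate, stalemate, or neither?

White to move; white king on e5.
In check: no.
Legal moves for White: Nf7, Nb7, Ne6, Nc6, Ke6, Kd6, Kf5, Kd5, Kf4, Kd4, g4.
White has 11 legal moves and is not in check → neither.

neither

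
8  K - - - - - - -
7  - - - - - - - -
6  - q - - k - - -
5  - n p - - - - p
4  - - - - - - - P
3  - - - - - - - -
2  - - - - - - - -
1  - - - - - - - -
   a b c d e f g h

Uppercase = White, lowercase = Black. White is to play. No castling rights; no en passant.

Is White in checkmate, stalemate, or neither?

White to move; white king on a8.
In check: no.
King squares — a7: attacked by Nb5; b7: attacked by Qb6; b8: attacked by Qb6.
Legal moves for White: none.
Not in check and no legal moves → stalemate.

stalemate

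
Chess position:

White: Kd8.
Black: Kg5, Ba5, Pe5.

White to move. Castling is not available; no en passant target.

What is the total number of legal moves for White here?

White to move; king on d8.
In check: yes, from the black bishop on a5.
Legal moves: Ke8, Kc8, Ke7, Kd7.
Count: 4.

4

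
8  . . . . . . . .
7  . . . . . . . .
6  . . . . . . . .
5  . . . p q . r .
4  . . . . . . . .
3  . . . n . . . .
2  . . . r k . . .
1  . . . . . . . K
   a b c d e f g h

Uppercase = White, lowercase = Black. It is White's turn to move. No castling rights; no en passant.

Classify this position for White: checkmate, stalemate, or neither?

White to move; white king on h1.
In check: no.
King squares — g1: attacked by Rg5; g2: attacked by Rg5; h2: attacked by Qe5.
Legal moves for White: none.
Not in check and no legal moves → stalemate.

stalemate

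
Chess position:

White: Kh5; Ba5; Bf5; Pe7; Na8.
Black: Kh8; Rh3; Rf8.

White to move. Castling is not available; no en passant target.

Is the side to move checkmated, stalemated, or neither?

neither

White to move; white king on h5.
In check: yes, from the black rook on h3.
King squares — g4: available; h4: attacked by Rh3; g5: available; g6: available; h6: attacked by Rh3.
Legal moves for White: Kg6, Kg5, Kg4, Bxh3.
White is in check but has 4 legal moves → neither.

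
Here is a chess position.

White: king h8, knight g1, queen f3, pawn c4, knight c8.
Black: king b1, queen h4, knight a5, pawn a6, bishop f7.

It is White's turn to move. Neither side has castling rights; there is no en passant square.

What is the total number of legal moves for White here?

White to move; king on h8.
In check: yes, from the black queen on h4.
Legal moves: Kg7, Qh5.
Count: 2.

2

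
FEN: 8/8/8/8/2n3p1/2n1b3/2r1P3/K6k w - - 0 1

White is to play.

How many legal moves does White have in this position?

0

White to move; king on a1.
In check: no.
Legal moves: none.
Count: 0.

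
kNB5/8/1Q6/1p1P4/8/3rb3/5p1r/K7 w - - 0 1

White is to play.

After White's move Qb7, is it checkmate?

yes

After Qb7: black king on a8; in check: yes, from the white queen on b7.
King squares — a7: attacked by Qb7; b7: attacked by Bc8; b8: attacked by Qb7.
Black has no legal moves → checkmate.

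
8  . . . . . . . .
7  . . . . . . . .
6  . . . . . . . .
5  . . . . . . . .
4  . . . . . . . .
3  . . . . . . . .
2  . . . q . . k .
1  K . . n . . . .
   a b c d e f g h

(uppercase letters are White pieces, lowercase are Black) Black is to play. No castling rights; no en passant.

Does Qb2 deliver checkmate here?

After Qb2: white king on a1; in check: yes, from the black queen on b2.
King squares — b1: attacked by Qb2; a2: attacked by Qb2; b2: attacked by Nd1.
White has no legal moves → checkmate.

yes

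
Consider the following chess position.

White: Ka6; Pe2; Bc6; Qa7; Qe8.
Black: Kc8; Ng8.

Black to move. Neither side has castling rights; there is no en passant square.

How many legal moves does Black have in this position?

Black to move; king on c8.
In check: yes, from the white queen on e8.
Legal moves: none.
Count: 0.

0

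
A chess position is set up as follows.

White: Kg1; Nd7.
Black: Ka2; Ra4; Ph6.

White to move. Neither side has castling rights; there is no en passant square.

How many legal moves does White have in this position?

White to move; king on g1.
In check: no.
Legal moves: Nf8, Nb8, Nf6, Nb6, Ne5, Nc5, Kh2, Kg2, Kf2, Kh1, Kf1.
Count: 11.

11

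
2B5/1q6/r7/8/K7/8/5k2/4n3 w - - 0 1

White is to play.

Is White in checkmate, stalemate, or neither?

checkmate

White to move; white king on a4.
In check: yes, from the black rook on a6.
King squares — a3: attacked by Ra6; b3: attacked by Qb7; b4: attacked by Qb7; a5: attacked by Ra6; b5: attacked by Qb7.
Legal moves for White: none.
In check with no legal moves → checkmate.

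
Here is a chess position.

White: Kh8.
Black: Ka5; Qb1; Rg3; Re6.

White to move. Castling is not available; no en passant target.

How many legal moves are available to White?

0

White to move; king on h8.
In check: no.
Legal moves: none.
Count: 0.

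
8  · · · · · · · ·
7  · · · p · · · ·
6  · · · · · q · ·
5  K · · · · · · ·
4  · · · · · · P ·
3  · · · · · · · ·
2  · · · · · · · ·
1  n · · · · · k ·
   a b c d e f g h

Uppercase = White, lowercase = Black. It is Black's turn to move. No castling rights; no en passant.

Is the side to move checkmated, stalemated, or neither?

neither

Black to move; black king on g1.
In check: no.
Legal moves for Black include: Qh8, Qf8, Qd8+, Qg7, Qf7, Qe7, Qh6, Qg6, Qe6, Qd6, Qc6, Qb6+, Qa6+, Qg5+, Qf5+, Qe5+, Qh4, Qf4, ... (list truncated; more exist).
Black has legal moves and is not in check → neither.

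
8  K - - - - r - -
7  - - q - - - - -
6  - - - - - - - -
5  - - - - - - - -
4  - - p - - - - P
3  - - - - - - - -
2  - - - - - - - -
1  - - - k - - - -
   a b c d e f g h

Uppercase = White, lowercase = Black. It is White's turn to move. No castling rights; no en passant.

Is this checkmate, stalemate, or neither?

checkmate

White to move; white king on a8.
In check: yes, from the black rook on f8.
King squares — a7: attacked by Qc7; b7: attacked by Qc7; b8: attacked by Qc7.
Legal moves for White: none.
In check with no legal moves → checkmate.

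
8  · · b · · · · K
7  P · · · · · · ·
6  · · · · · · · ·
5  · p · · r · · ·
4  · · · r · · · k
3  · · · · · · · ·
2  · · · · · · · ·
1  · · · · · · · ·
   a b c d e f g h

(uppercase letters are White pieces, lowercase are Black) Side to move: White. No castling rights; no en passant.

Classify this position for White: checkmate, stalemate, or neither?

neither

White to move; white king on h8.
In check: no.
Legal moves for White: Kg8, Kh7, Kg7, a8=Q, a8=R, a8=B, a8=N.
White has 7 legal moves and is not in check → neither.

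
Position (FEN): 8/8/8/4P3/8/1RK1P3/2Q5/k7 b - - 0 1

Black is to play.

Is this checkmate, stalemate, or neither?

Black to move; black king on a1.
In check: no.
King squares — b1: attacked by Qc2; a2: attacked by Qc2; b2: attacked by Qc2.
Legal moves for Black: none.
Not in check and no legal moves → stalemate.

stalemate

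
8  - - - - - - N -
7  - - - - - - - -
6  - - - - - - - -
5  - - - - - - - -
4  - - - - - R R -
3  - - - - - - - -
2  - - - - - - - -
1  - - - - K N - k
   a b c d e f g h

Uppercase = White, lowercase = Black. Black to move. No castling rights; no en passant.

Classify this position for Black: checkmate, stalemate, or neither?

Black to move; black king on h1.
In check: no.
King squares — g1: attacked by Rg4; g2: attacked by Rg4; h2: attacked by Nf1.
Legal moves for Black: none.
Not in check and no legal moves → stalemate.

stalemate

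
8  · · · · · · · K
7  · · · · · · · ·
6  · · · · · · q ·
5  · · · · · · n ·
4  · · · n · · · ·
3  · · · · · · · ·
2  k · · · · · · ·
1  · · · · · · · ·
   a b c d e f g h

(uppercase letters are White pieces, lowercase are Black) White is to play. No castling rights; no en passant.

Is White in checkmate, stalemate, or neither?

stalemate

White to move; white king on h8.
In check: no.
King squares — g7: attacked by Qg6; h7: attacked by Ng5; g8: attacked by Qg6.
Legal moves for White: none.
Not in check and no legal moves → stalemate.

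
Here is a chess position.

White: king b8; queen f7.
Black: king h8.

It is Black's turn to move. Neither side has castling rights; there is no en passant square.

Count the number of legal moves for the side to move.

0

Black to move; king on h8.
In check: no.
Legal moves: none.
Count: 0.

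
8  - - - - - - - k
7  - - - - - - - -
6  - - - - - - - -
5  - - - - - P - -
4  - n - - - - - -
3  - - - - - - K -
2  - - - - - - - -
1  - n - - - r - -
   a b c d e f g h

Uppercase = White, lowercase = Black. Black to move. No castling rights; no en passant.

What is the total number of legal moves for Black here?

Black to move; king on h8.
In check: no.
Legal moves: Kg8, Kh7, Kg7, Nc6, Na6, Nd5, Nd3, Nc2, Na2, Rxf5, Rf4, Rf3+, Rf2, Rh1, Rg1+, Re1, Rd1, Rc1, Nc3, Na3, Nd2.
Count: 21.

21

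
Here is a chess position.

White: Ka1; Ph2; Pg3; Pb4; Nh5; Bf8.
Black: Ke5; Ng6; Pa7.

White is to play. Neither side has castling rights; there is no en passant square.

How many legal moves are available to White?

15

White to move; king on a1.
In check: no.
Legal moves: Bg7+, Be7, Bh6, Bd6+, Bc5, Ng7, Nf6, Nf4, Kb2, Ka2, Kb1, b5, g4, h3, h4.
Count: 15.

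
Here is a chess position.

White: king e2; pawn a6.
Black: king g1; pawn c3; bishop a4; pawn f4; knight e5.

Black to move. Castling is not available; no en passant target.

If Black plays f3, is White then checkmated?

After f3: white king on e2; in check: yes, from the black pawn on f3.
White has 2 legal replies: Ke3, Ke1.
In check but a legal move exists → not checkmate.

no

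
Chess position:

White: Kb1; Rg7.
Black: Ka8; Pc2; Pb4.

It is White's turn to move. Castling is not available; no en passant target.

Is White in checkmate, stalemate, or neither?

neither

White to move; white king on b1.
In check: yes, from the black pawn on c2.
Legal moves for White: Kxc2, Kb2, Ka2, Kc1, Ka1.
White is in check but has 5 legal moves → neither.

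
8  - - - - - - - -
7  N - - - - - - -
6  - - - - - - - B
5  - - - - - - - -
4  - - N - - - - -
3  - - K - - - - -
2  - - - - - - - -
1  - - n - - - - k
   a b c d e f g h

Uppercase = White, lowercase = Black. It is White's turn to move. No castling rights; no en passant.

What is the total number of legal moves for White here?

23

White to move; king on c3.
In check: no.
Legal moves: Nc8, Nc6, Nb5, Bf8, Bg7, Bg5, Bf4, Be3, Bd2, Bxc1, Nd6, Nb6, Ne5, Na5, Ne3, Na3, Nd2, Nb2, Kd4, Kb4, Kd2, Kc2, Kb2.
Count: 23.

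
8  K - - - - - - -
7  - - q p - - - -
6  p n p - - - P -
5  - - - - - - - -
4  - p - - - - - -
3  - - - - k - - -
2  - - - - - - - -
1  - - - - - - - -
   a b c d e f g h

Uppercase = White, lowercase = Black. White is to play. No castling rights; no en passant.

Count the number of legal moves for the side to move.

White to move; king on a8.
In check: yes, from the black knight on b6.
Legal moves: none.
Count: 0.

0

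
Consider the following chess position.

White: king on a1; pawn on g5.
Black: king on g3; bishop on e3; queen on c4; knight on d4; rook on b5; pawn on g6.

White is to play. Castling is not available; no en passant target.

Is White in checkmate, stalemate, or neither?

stalemate

White to move; white king on a1.
In check: no.
King squares — b1: attacked by Rb5; a2: attacked by Qc4; b2: attacked by Rb5.
Legal moves for White: none.
Not in check and no legal moves → stalemate.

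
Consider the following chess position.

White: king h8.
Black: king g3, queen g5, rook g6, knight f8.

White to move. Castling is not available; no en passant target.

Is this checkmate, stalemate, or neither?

White to move; white king on h8.
In check: no.
King squares — g7: attacked by Rg6; h7: attacked by Nf8; g8: attacked by Rg6.
Legal moves for White: none.
Not in check and no legal moves → stalemate.

stalemate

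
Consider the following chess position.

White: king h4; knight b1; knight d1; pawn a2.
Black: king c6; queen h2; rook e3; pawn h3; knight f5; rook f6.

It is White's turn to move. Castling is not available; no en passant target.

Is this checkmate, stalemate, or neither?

White to move; white king on h4.
In check: yes, from the black knight on f5.
Legal moves for White: Kh5, Kg5, Kg4.
White is in check but has 3 legal moves → neither.

neither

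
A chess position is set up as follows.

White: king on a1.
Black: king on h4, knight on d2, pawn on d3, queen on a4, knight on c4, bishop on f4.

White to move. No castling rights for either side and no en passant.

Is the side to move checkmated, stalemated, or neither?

White to move; white king on a1.
In check: yes, from the black queen on a4.
King squares — b1: attacked by Nd2; a2: attacked by Qa4; b2: attacked by Nc4.
Legal moves for White: none.
In check with no legal moves → checkmate.

checkmate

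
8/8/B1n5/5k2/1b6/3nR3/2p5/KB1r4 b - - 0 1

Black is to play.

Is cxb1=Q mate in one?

yes

After cxb1=Q: white king on a1; in check: yes, from the black queen on b1.
King squares — b1: attacked by Rd1; a2: attacked by Qb1; b2: attacked by Qb1.
White has no legal moves → checkmate.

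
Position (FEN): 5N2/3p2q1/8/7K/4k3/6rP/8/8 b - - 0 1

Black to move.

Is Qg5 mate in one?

yes

After Qg5: white king on h5; in check: yes, from the black queen on g5.
King squares — g4: attacked by Rg3; h4: attacked by Qg5; g5: attacked by Rg3; g6: attacked by Qg5; h6: attacked by Qg5.
White has no legal moves → checkmate.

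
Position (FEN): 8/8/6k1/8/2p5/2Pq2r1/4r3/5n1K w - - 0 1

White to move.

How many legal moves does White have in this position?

0

White to move; king on h1.
In check: no.
Legal moves: none.
Count: 0.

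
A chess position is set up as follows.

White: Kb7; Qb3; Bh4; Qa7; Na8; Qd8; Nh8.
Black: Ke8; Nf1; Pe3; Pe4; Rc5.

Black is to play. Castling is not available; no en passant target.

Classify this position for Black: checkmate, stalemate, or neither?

checkmate

Black to move; black king on e8.
In check: yes, from the white queen on d8.
King squares — d7: attacked by Qd8; e7: attacked by Bh4; f7: attacked by Qb3; d8: attacked by Bh4; f8: attacked by Qd8.
Legal moves for Black: none.
In check with no legal moves → checkmate.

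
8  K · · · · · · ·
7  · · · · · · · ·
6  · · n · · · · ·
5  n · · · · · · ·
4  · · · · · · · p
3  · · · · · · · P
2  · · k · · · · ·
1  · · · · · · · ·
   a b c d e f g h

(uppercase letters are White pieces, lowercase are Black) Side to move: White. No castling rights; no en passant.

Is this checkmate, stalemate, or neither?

White to move; white king on a8.
In check: no.
King squares — a7: attacked by Nc6; b7: attacked by Na5; b8: attacked by Nc6.
Legal moves for White: none.
Not in check and no legal moves → stalemate.

stalemate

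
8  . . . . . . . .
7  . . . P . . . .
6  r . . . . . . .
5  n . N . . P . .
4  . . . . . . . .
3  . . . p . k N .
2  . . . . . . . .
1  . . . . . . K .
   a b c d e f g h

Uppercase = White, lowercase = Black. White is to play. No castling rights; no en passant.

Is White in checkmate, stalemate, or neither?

White to move; white king on g1.
In check: no.
Legal moves for White include: Nb7, Ne6, Nxa6, Nce4, Na4, Nxd3, Nb3, Nh5, Nge4, Ne2, Nh1, Nf1, Kh2, Kh1, Kf1, d8=Q, d8=R, d8=B, ... (list truncated; more exist).
White has legal moves and is not in check → neither.

neither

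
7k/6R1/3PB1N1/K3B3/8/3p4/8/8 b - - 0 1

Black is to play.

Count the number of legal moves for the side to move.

Black to move; king on h8.
In check: yes, from the white knight on g6.
Legal moves: none.
Count: 0.

0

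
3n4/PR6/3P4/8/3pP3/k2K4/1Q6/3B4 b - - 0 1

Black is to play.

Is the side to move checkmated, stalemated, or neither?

checkmate

Black to move; black king on a3.
In check: yes, from the white queen on b2.
King squares — a2: attacked by Qb2; b2: attacked by Rb7; b3: attacked by Bd1; a4: attacked by Bd1; b4: attacked by Qb2.
Legal moves for Black: none.
In check with no legal moves → checkmate.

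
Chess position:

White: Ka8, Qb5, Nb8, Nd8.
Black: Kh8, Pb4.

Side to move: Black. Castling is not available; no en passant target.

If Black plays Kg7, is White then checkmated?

After Kg7: white king on a8; in check: no.
White is not in check, so this cannot be checkmate.

no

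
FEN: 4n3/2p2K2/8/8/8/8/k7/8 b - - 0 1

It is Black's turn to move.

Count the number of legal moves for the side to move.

Black to move; king on a2.
In check: no.
Legal moves: Ng7, Nf6, Nd6+, Kb3, Ka3, Kb2, Kb1, Ka1, c6, c5.
Count: 10.

10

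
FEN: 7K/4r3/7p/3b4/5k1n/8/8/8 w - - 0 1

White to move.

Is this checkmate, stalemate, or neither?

White to move; white king on h8.
In check: no.
King squares — g7: attacked by Re7; h7: attacked by Re7; g8: attacked by Bd5.
Legal moves for White: none.
Not in check and no legal moves → stalemate.

stalemate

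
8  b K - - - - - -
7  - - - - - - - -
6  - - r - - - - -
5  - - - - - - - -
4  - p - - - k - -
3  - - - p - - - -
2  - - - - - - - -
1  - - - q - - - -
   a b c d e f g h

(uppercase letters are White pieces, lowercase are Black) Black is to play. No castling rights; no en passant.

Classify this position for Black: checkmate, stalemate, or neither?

neither

Black to move; black king on f4.
In check: no.
Legal moves for Black include: Bb7, Rc8+, Rc7, Rh6, Rg6, Rf6, Re6, Rd6, Rb6+, Ra6, Rc5, Rc4, Rc3, Rc2, Rc1, Kg5, Kf5, Ke5, ... (list truncated; more exist).
Black has legal moves and is not in check → neither.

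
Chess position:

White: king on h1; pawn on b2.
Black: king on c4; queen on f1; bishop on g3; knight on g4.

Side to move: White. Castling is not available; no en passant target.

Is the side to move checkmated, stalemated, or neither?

White to move; white king on h1.
In check: yes, from the black queen on f1.
King squares — g1: attacked by Qf1; g2: attacked by Qf1; h2: attacked by Bg3.
Legal moves for White: none.
In check with no legal moves → checkmate.

checkmate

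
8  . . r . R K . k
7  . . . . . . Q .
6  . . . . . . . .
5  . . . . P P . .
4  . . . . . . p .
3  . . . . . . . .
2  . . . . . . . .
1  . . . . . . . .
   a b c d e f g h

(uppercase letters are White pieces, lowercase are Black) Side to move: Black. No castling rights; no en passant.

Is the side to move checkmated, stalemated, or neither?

Black to move; black king on h8.
In check: yes, from the white queen on g7.
King squares — g7: attacked by Kf8; h7: attacked by Qg7; g8: attacked by Qg7.
Legal moves for Black: none.
In check with no legal moves → checkmate.

checkmate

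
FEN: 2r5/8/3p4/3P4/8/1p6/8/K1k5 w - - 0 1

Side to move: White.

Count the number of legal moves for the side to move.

White to move; king on a1.
In check: no.
Legal moves: none.
Count: 0.

0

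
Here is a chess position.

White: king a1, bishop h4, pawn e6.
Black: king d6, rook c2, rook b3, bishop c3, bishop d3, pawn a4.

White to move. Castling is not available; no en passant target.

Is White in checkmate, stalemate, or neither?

White to move; white king on a1.
In check: yes, from the black bishop on c3.
King squares — b1: attacked by Rb3; a2: attacked by Rc2; b2: attacked by Rc2.
Legal moves for White: none.
In check with no legal moves → checkmate.

checkmate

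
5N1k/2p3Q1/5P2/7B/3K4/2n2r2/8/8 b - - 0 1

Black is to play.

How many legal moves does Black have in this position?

0

Black to move; king on h8.
In check: yes, from the white queen on g7.
Legal moves: none.
Count: 0.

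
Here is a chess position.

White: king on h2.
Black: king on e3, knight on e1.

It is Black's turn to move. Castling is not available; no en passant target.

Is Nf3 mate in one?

no

After Nf3: white king on h2; in check: yes, from the black knight on f3.
White has 4 legal replies: Kh3, Kg3, Kg2, Kh1.
In check but a legal move exists → not checkmate.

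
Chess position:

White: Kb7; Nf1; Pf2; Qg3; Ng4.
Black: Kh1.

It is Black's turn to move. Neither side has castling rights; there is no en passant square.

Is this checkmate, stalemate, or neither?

stalemate

Black to move; black king on h1.
In check: no.
King squares — g1: attacked by Qg3; g2: attacked by Qg3; h2: attacked by Nf1.
Legal moves for Black: none.
Not in check and no legal moves → stalemate.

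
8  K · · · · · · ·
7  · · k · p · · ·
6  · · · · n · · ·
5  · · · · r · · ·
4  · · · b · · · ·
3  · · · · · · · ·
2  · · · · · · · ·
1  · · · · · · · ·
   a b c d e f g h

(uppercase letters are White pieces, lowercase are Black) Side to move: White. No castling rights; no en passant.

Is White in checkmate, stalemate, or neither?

stalemate

White to move; white king on a8.
In check: no.
King squares — a7: attacked by Bd4; b7: attacked by Kc7; b8: attacked by Kc7.
Legal moves for White: none.
Not in check and no legal moves → stalemate.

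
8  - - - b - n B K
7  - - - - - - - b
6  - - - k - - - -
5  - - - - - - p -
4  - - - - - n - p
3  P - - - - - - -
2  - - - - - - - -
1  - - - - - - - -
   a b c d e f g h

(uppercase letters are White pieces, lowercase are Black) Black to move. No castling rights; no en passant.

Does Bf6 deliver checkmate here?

After Bf6: white king on h8; in check: yes, from the black bishop on f6.
King squares — g7: attacked by Bf6; h7: attacked by Nf8; g8: own bishop.
White has no legal moves → checkmate.

yes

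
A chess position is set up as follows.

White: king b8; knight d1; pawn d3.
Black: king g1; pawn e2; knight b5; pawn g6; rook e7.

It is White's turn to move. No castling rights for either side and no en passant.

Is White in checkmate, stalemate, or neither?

White to move; white king on b8.
In check: no.
Legal moves for White: Kc8, Ka8, Ne3, Nc3, Nf2, Nb2, d4.
White has 7 legal moves and is not in check → neither.

neither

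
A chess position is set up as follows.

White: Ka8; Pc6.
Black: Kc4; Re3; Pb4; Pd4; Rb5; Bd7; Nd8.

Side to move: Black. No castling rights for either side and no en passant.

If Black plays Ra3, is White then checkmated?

yes

After Ra3: white king on a8; in check: yes, from the black rook on a3.
King squares — a7: attacked by Ra3; b7: attacked by Rb5; b8: attacked by Rb5.
White has no legal moves → checkmate.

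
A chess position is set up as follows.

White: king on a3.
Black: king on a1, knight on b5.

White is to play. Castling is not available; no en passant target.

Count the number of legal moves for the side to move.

White to move; king on a3.
In check: yes, from the black knight on b5.
Legal moves: Kb4, Ka4, Kb3.
Count: 3.

3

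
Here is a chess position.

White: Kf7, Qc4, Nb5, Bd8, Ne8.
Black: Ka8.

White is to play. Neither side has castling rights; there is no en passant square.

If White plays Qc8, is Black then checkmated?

After Qc8: black king on a8; in check: yes, from the white queen on c8.
King squares — a7: attacked by Nb5; b7: attacked by Qc8; b8: attacked by Qc8.
Black has no legal moves → checkmate.

yes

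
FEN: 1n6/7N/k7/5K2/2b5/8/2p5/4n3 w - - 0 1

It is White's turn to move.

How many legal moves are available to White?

10

White to move; king on f5.
In check: no.
Legal moves: Nf8, Nf6, Ng5, Kg6, Kf6, Kg5, Ke5, Kg4, Kf4, Ke4.
Count: 10.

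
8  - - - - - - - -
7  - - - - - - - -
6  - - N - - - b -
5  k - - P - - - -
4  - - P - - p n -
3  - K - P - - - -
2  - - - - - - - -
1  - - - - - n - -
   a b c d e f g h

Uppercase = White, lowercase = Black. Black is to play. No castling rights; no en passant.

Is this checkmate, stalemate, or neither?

neither

Black to move; black king on a5.
In check: yes, from the white knight on c6.
Legal moves for Black: Kb6, Ka6.
Black is in check but has 2 legal moves → neither.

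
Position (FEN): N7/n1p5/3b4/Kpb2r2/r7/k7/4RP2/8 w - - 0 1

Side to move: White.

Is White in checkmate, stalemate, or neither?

checkmate

White to move; white king on a5.
In check: yes, from the black rook on a4.
King squares — a4: attacked by Ka3; b4: attacked by Ka3; b5: attacked by Na7; a6: attacked by Ra4; b6: attacked by Bc5.
Legal moves for White: none.
In check with no legal moves → checkmate.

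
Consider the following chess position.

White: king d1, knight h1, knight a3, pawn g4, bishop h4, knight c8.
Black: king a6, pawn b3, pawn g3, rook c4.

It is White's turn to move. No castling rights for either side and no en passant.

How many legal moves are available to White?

19

White to move; king on d1.
In check: no.
Legal moves: Ne7, Na7, Nd6, Nb6, Bd8, Be7, Bf6, Bg5, Bxg3, Nb5, Nxc4, Nc2, Nb1, Nxg3, Nf2, Ke2, Kd2, Ke1, g5.
Count: 19.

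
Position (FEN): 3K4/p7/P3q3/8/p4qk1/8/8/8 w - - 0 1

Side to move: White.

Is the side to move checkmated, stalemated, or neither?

stalemate

White to move; white king on d8.
In check: no.
King squares — c7: attacked by Qf4; d7: attacked by Qe6; e7: attacked by Qe6; c8: attacked by Qe6; e8: attacked by Qe6.
Legal moves for White: none.
Not in check and no legal moves → stalemate.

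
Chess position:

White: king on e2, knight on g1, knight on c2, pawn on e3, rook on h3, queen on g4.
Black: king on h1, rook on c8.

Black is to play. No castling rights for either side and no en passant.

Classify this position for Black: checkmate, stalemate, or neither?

Black to move; black king on h1.
In check: yes, from the white rook on h3.
King squares — g1: attacked by Qg4; g2: attacked by Qg4; h2: attacked by Rh3.
Legal moves for Black: none.
In check with no legal moves → checkmate.

checkmate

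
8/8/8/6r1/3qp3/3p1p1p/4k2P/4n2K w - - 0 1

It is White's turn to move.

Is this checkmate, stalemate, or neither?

stalemate

White to move; white king on h1.
In check: no.
King squares — g1: attacked by Qd4; g2: attacked by Ne1; h2: own pawn.
Legal moves for White: none.
Not in check and no legal moves → stalemate.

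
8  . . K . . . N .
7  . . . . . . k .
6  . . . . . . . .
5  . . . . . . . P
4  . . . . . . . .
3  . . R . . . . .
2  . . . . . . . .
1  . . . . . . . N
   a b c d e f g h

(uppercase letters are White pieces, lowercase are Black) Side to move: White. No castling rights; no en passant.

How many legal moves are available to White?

24

White to move; king on c8.
In check: no.
Legal moves: Ne7, Nh6, Nf6, Kd8, Kb8, Kd7, Kc7, Kb7, Rc7+, Rc6, Rc5, Rc4, Rh3, Rg3+, Rf3, Re3, Rd3, Rb3, Ra3, Rc2, Rc1, Ng3, Nf2, h6+.
Count: 24.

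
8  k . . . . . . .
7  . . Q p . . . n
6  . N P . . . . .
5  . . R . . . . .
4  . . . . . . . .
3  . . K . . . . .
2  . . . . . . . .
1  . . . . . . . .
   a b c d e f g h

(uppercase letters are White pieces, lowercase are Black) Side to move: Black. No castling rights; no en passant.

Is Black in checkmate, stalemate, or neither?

Black to move; black king on a8.
In check: yes, from the white knight on b6.
King squares — a7: attacked by Qc7; b7: attacked by Pc6; b8: attacked by Qc7.
Legal moves for Black: none.
In check with no legal moves → checkmate.

checkmate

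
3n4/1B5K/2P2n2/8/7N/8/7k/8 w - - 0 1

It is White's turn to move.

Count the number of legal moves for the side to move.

4

White to move; king on h7.
In check: yes, from the black knight on f6.
Legal moves: Kh8, Kg7, Kh6, Kg6.
Count: 4.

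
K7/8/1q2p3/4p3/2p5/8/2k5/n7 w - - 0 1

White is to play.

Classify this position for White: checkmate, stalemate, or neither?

stalemate

White to move; white king on a8.
In check: no.
King squares — a7: attacked by Qb6; b7: attacked by Qb6; b8: attacked by Qb6.
Legal moves for White: none.
Not in check and no legal moves → stalemate.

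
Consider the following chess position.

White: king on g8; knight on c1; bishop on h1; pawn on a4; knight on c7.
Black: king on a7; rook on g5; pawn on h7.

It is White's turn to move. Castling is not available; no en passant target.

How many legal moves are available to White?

4

White to move; king on g8.
In check: yes, from the black rook on g5.
Legal moves: Kh8, Kf8, Kxh7, Kf7.
Count: 4.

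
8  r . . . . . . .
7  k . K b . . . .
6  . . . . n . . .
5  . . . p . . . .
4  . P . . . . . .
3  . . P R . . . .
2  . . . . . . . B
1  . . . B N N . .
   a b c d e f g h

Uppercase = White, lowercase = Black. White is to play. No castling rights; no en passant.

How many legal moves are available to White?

2

White to move; king on c7.
In check: yes, from the black knight on e6.
Legal moves: Kxd7, Kd6.
Count: 2.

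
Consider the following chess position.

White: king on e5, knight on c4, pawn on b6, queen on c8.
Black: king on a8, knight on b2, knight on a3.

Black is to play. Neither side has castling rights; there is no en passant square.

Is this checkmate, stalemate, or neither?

Black to move; black king on a8.
In check: yes, from the white queen on c8.
King squares — a7: attacked by Pb6; b7: attacked by Qc8; b8: attacked by Qc8.
Legal moves for Black: none.
In check with no legal moves → checkmate.

checkmate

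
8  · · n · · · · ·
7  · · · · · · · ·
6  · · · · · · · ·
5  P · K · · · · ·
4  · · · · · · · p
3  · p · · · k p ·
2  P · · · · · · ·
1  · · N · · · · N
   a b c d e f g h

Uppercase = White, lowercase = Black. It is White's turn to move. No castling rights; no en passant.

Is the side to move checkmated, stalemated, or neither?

neither

White to move; white king on c5.
In check: no.
Legal moves for White: Kc6, Kd5, Kb5, Kd4, Kc4, Kb4, Nxg3, Nf2, Nd3, Nxb3, Ne2, axb3, a6, a3, a4.
White has 15 legal moves and is not in check → neither.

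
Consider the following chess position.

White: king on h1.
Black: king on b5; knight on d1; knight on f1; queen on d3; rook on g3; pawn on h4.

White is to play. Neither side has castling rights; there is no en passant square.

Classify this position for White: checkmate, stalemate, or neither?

stalemate

White to move; white king on h1.
In check: no.
King squares — g1: attacked by Rg3; g2: attacked by Rg3; h2: attacked by Nf1.
Legal moves for White: none.
Not in check and no legal moves → stalemate.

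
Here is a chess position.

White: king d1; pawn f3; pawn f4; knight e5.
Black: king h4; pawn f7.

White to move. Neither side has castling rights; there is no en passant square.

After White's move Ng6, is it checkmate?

After Ng6: black king on h4; in check: yes, from the white knight on g6.
Black has 4 legal replies: Kh5, Kh3, Kg3, fxg6.
In check but a legal move exists → not checkmate.

no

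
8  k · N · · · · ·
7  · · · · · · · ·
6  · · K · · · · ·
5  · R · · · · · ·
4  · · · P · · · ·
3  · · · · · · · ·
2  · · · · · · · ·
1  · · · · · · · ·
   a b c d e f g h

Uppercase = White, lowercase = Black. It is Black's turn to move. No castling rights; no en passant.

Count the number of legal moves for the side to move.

Black to move; king on a8.
In check: no.
Legal moves: none.
Count: 0.

0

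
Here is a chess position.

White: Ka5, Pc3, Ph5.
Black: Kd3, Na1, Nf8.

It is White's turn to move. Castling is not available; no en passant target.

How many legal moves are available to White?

White to move; king on a5.
In check: no.
Legal moves: Kb6, Ka6, Kb5, Kb4, Ka4, h6, c4.
Count: 7.

7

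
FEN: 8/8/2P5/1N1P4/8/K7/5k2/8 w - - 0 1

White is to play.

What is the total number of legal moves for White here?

12

White to move; king on a3.
In check: no.
Legal moves: Nc7, Na7, Nd6, Nd4, Nc3, Kb4, Ka4, Kb3, Kb2, Ka2, c7, d6.
Count: 12.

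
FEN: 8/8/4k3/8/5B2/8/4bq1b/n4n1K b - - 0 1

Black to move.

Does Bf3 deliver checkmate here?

After Bf3: white king on h1; in check: yes, from the black bishop on f3.
King squares — g1: attacked by Qf2; g2: attacked by Qf2; h2: attacked by Nf1.
White has no legal moves → checkmate.

yes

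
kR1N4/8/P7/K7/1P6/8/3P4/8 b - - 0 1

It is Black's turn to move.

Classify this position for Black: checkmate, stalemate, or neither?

neither

Black to move; black king on a8.
In check: yes, from the white rook on b8.
King squares — a7: available; b7: attacked by Pa6; b8: available.
Legal moves for Black: Kxb8, Ka7.
Black is in check but has 2 legal moves → neither.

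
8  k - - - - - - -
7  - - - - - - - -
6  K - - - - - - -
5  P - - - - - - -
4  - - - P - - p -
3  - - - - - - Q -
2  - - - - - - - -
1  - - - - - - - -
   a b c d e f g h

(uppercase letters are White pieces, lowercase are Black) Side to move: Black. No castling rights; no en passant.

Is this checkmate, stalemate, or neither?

stalemate

Black to move; black king on a8.
In check: no.
King squares — a7: attacked by Ka6; b7: attacked by Ka6; b8: attacked by Qg3.
Legal moves for Black: none.
Not in check and no legal moves → stalemate.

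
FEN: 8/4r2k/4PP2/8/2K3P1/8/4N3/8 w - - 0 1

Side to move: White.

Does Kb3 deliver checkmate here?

After Kb3: black king on h7; in check: no.
Black is not in check, so this cannot be checkmate.

no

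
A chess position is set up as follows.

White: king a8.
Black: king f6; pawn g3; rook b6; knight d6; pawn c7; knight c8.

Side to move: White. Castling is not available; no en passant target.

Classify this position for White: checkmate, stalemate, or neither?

White to move; white king on a8.
In check: no.
King squares — a7: attacked by Nc8; b7: attacked by Rb6; b8: attacked by Rb6.
Legal moves for White: none.
Not in check and no legal moves → stalemate.

stalemate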